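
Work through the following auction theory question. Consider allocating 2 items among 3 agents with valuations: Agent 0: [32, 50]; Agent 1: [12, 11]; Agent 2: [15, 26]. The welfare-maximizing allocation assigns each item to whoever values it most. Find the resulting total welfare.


Step 1: For each item, find the maximum value among all agents.
Step 2: Item 0 -> Agent 0 (value 32)
Step 3: Item 1 -> Agent 0 (value 50)
Step 4: Total welfare = 32 + 50 = 82

82


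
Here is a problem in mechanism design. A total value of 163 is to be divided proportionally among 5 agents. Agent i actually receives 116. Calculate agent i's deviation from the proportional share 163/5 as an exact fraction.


Step 1: Proportional share = 163/5
Step 2: Agent's actual allocation = 116
Step 3: Excess = 116 - 163/5 = 417/5

417/5


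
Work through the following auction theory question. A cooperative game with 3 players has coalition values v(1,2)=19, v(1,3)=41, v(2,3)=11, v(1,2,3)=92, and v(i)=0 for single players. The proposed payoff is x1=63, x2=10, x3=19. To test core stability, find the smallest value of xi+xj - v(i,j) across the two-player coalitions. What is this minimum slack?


Step 1: Slack for coalition (1,2): x1+x2 - v12 = 73 - 19 = 54
Step 2: Slack for coalition (1,3): x1+x3 - v13 = 82 - 41 = 41
Step 3: Slack for coalition (2,3): x2+x3 - v23 = 29 - 11 = 18
Step 4: Minimum slack = min(54, 41, 18) = 18, attained by (2,3); no pair can gain by deviating, so the allocation is in the core

18


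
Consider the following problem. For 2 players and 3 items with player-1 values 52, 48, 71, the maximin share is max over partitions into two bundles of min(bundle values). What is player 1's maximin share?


Step 1: Item values = 52, 48, 71
Step 2: Enumerate all 2-bundle partitions and take the smaller bundle:
  Partition 1: {52} vs {48,71} -> bundles 52, 119; min = 52
  Partition 2: {48} vs {52,71} -> bundles 48, 123; min = 48
  Partition 3: {71} vs {52,48} -> bundles 71, 100; min = 71
Step 3: MMS = max(52, 48, 71) = 71

71


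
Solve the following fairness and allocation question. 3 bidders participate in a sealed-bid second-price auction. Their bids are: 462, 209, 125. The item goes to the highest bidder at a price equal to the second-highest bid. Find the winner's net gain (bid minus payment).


Step 1: Sort bids in descending order: 462, 209, 125
Step 2: The winning bid is the highest: 462
Step 3: The payment equals the second-highest bid: 209
Step 4: Surplus = winner's bid - payment = 462 - 209 = 253

253


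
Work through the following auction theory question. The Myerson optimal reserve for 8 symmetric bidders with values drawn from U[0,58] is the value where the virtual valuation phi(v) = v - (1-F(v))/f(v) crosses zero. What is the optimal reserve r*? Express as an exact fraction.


Step 1: For U[0,58], F(v) = v/58 and f(v) = 1/58
Step 2: phi(v) = v - (1 - v/58)/(1/58) = v - (58 - v) = 2v - 58
Step 3: Set phi(r*) = 0: 2r* - 58 = 0
Step 4: r* = 58/2 = 29 (the number of bidders n = 8 does not enter)

29


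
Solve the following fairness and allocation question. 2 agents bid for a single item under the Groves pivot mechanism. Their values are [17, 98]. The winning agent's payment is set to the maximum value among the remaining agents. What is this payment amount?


Step 1: The efficient winner is agent 1 with value 98
Step 2: Other agents' values: [17]
Step 3: Pivot payment = max(others) = 17
Step 4: The winner pays 17

17


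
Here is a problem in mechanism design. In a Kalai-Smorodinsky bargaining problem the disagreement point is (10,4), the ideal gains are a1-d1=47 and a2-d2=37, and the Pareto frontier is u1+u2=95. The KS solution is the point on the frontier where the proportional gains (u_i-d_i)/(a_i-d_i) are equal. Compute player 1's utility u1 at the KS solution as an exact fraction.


Step 1: At the KS point, (u1-d1)/r1 = (u2-d2)/r2 = t and u1+u2 = 95
Step 2: u1 = d1 + r1*t and u2 = d2 + r2*t, so (d1 + r1*t) + (d2 + r2*t) = 95
Step 3: t = (95 - 10 - 4)/(47 + 37) = 81/84 = 27/28
Step 4: u1 = d1 + r1*t = 10 + 47 * 27/28 = 1549/28
Step 5: (Check: u2 = d2 + r2*t = 1111/28; u1+u2 = 1549/28 + 1111/28 = 95, on the frontier.)

1549/28


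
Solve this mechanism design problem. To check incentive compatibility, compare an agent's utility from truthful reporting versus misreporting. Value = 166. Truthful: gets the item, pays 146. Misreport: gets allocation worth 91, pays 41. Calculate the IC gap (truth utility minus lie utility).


Step 1: U(truth) = value - payment = 166 - 146 = 20
Step 2: U(lie) = allocation - payment = 91 - 41 = 50
Step 3: IC gap = 20 - 50 = -30

-30


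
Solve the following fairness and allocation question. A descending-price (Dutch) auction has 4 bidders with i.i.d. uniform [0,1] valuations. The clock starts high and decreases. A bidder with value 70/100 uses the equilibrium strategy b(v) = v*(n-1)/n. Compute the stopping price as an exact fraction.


Step 1: Dutch auctions are strategically equivalent to first-price auctions
Step 2: The equilibrium bid is b(v) = v*(n-1)/n
Step 3: b = 7/10 * 3/4
Step 4: b = 21/40

21/40


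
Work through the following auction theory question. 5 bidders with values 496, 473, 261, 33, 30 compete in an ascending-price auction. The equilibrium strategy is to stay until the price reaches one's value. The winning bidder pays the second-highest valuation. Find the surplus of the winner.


Step 1: Identify the highest value: 496
Step 2: Identify the second-highest value: 473
Step 3: The final price = second-highest value = 473
Step 4: Surplus = 496 - 473 = 23

23


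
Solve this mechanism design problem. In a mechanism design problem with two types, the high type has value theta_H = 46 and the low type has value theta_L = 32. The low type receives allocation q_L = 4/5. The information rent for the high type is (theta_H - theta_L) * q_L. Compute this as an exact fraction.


Step 1: theta_H - theta_L = 46 - 32 = 14
Step 2: Information rent = (theta_H - theta_L) * q_L
Step 3: = 14 * 4/5
Step 4: = 56/5

56/5


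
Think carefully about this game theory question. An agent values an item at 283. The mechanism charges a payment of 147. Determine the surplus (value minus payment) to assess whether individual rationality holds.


Step 1: Surplus = value - payment = 283 - 147 = 136
Step 2: IR is satisfied (surplus >= 0)

136


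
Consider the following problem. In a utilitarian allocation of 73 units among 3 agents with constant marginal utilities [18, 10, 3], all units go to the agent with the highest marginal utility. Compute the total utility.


Step 1: The marginal utilities are [18, 10, 3]
Step 2: The highest marginal utility is 18
Step 3: All 73 units go to that agent
Step 4: Total utility = 18 * 73 = 1314

1314


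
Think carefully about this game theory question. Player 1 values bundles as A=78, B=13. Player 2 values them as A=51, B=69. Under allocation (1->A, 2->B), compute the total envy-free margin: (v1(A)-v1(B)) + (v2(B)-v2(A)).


Step 1: Player 1's margin = v1(A) - v1(B) = 78 - 13 = 65
Step 2: Player 2's margin = v2(B) - v2(A) = 69 - 51 = 18
Step 3: Total margin = 65 + 18 = 83

83


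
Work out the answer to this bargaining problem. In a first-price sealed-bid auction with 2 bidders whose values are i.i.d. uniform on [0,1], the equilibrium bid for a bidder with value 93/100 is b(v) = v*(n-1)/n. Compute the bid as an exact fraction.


Step 1: The symmetric BNE bidding function is b(v) = v * (n-1) / n
Step 2: Substitute v = 93/100 and n = 2
Step 3: b = 93/100 * 1/2
Step 4: b = 93/200

93/200


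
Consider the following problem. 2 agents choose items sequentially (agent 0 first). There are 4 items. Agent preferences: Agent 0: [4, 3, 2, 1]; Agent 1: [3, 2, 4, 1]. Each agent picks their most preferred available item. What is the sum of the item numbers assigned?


Step 1: Agent 0 picks item 4
Step 2: Agent 1 picks item 3
Step 3: Sum = 4 + 3 = 7

7


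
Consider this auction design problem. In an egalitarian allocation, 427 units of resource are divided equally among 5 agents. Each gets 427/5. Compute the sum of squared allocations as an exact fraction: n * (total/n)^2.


Step 1: Each agent's share = 427/5
Step 2: Square of each share = (427/5)^2 = 182329/25
Step 3: Sum of squares = 5 * 182329/25 = 182329/5

182329/5


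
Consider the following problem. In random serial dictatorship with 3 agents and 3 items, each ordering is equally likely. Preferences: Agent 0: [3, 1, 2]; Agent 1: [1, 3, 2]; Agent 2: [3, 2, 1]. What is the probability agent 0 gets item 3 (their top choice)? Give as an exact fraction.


Step 1: Agent 0 wants item 3
Step 2: There are 6 possible orderings of agents
Step 3: In 3 orderings, agent 0 gets item 3
Step 4: Probability = 3/6 = 1/2

1/2


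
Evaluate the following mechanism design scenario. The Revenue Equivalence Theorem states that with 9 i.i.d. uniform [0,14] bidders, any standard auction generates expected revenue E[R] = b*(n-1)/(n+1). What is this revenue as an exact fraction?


Step 1: By Revenue Equivalence, expected revenue = b*(n-1)/(n+1)
Step 2: Substituting n = 9, b = 14
Step 3: Revenue = 14*(9-1)/(9+1) = 14*8/10
Step 4: Revenue = 112/10 = 56/5

56/5


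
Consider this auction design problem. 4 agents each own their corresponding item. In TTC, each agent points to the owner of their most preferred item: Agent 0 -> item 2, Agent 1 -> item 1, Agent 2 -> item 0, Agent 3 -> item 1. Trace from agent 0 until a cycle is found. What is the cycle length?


Step 1: Trace the pointer graph from agent 0: 0 -> 2 -> 0
Step 2: A cycle is detected when we revisit agent 0
Step 3: The cycle is: 0 -> 2 -> 0
Step 4: Cycle length = 2

2


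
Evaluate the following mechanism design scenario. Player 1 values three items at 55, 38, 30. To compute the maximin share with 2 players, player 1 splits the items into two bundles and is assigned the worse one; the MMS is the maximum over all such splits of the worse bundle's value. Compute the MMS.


Step 1: Item values = 55, 38, 30
Step 2: Enumerate all 2-bundle partitions and take the smaller bundle:
  Partition 1: {55} vs {38,30} -> bundles 55, 68; min = 55
  Partition 2: {38} vs {55,30} -> bundles 38, 85; min = 38
  Partition 3: {30} vs {55,38} -> bundles 30, 93; min = 30
Step 3: MMS = max(55, 38, 30) = 55

55


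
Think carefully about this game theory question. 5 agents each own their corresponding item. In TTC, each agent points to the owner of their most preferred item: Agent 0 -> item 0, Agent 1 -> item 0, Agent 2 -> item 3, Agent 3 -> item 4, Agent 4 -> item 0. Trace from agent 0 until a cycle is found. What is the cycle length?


Step 1: Trace the pointer graph from agent 0: 0 -> 0
Step 2: A cycle is detected when we revisit agent 0
Step 3: The cycle is: 0 -> 0
Step 4: Cycle length = 1

1


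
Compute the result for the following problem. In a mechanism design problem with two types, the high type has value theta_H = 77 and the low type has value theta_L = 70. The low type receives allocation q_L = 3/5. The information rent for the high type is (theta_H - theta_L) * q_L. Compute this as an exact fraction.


Step 1: theta_H - theta_L = 77 - 70 = 7
Step 2: Information rent = (theta_H - theta_L) * q_L
Step 3: = 7 * 3/5
Step 4: = 21/5

21/5


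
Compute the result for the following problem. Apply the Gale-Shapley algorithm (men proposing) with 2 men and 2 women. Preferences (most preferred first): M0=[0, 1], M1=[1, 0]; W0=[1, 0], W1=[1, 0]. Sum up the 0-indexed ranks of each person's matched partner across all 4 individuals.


Step 1: Run Gale-Shapley (men propose, women hold best offer):
  M0 proposes to W0; she accepts
  M1 proposes to W1; she accepts
Step 2: Final matching: W0-M0, W1-M1
Step 3: 0-indexed ranks (man's rank of his match, then woman's): 0 + 1 + 0 + 0
Step 4: Total rank sum = 1

1


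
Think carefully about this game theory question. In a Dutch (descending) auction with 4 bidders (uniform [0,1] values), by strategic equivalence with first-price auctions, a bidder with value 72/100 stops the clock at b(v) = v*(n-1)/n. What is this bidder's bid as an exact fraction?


Step 1: Dutch auctions are strategically equivalent to first-price auctions
Step 2: The equilibrium bid is b(v) = v*(n-1)/n
Step 3: b = 18/25 * 3/4
Step 4: b = 27/50

27/50


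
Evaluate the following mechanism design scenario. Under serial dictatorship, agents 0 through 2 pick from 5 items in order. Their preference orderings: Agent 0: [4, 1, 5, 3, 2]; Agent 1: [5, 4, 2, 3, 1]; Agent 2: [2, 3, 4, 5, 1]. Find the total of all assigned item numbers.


Step 1: Agent 0 picks item 4
Step 2: Agent 1 picks item 5
Step 3: Agent 2 picks item 2
Step 4: Sum = 4 + 5 + 2 = 11

11


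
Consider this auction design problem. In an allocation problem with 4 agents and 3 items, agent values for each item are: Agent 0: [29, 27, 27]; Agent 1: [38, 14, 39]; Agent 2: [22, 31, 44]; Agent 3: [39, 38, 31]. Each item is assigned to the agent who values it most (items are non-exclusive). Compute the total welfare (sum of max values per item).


Step 1: For each item, find the maximum value among all agents.
Step 2: Item 0 -> Agent 3 (value 39)
Step 3: Item 1 -> Agent 3 (value 38)
Step 4: Item 2 -> Agent 2 (value 44)
Step 5: Total welfare = 39 + 38 + 44 = 121

121


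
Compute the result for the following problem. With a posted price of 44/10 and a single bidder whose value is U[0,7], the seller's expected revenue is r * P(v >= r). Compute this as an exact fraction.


Step 1: Posted price r = 22/5, value support [0,7]
Step 2: P(v >= r) = (7 - 22/5)/7 = 13/35
Step 3: Expected revenue = r * P(v >= r) = 22/5 * 13/35
Step 4: Revenue = 286/175

286/175


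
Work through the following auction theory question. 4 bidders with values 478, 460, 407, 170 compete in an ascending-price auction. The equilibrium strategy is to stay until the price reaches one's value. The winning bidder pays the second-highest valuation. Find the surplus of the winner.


Step 1: Identify the highest value: 478
Step 2: Identify the second-highest value: 460
Step 3: The final price = second-highest value = 460
Step 4: Surplus = 478 - 460 = 18

18


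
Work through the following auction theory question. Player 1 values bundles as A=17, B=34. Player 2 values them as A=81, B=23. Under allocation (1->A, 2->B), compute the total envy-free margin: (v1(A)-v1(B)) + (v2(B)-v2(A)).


Step 1: Player 1's margin = v1(A) - v1(B) = 17 - 34 = -17
Step 2: Player 2's margin = v2(B) - v2(A) = 23 - 81 = -58
Step 3: Total margin = -17 + -58 = -75

-75


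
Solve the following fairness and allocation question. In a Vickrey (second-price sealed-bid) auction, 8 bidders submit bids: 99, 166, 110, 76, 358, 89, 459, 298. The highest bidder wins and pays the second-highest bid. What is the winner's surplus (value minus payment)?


Step 1: Sort bids in descending order: 459, 358, 298, 166, 110, 99, 89, 76
Step 2: The winning bid is the highest: 459
Step 3: The payment equals the second-highest bid: 358
Step 4: Surplus = winner's bid - payment = 459 - 358 = 101

101


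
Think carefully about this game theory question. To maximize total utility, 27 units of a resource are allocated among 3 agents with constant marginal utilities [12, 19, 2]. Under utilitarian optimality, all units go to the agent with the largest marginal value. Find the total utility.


Step 1: The marginal utilities are [12, 19, 2]
Step 2: The highest marginal utility is 19
Step 3: All 27 units go to that agent
Step 4: Total utility = 19 * 27 = 513

513


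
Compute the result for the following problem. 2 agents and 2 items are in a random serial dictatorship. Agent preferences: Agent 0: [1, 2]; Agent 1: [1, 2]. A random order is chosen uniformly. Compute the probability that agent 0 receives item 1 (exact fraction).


Step 1: Agent 0 wants item 1
Step 2: There are 2 possible orderings of agents
Step 3: In 1 orderings, agent 0 gets item 1
Step 4: Probability = 1/2

1/2


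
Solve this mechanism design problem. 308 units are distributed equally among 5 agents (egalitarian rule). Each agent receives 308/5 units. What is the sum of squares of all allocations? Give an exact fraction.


Step 1: Each agent's share = 308/5
Step 2: Square of each share = (308/5)^2 = 94864/25
Step 3: Sum of squares = 5 * 94864/25 = 94864/5

94864/5


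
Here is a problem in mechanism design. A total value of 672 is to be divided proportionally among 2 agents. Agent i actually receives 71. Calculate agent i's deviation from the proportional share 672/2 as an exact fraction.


Step 1: Proportional share = 672/2 = 336
Step 2: Agent's actual allocation = 71
Step 3: Excess = 71 - 336 = -265

-265


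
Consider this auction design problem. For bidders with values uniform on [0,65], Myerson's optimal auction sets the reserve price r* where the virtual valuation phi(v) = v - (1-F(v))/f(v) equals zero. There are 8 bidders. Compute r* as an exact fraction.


Step 1: For U[0,65], F(v) = v/65 and f(v) = 1/65
Step 2: phi(v) = v - (1 - v/65)/(1/65) = v - (65 - v) = 2v - 65
Step 3: Set phi(r*) = 0: 2r* - 65 = 0
Step 4: r* = 65/2 (the number of bidders n = 8 does not enter)

65/2


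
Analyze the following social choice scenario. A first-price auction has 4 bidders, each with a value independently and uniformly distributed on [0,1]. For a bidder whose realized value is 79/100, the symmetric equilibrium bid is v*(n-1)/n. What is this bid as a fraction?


Step 1: The symmetric BNE bidding function is b(v) = v * (n-1) / n
Step 2: Substitute v = 79/100 and n = 4
Step 3: b = 79/100 * 3/4
Step 4: b = 237/400

237/400


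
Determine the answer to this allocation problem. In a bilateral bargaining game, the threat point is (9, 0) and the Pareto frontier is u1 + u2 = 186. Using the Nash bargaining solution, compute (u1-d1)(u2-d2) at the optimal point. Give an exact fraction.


Step 1: The Nash solution splits surplus symmetrically above the disagreement point
Step 2: u1 = (total + d1 - d2)/2 = (186 + 9 - 0)/2 = 195/2
Step 3: u2 = (total - d1 + d2)/2 = (186 - 9 + 0)/2 = 177/2
Step 4: Nash product = (195/2 - 9) * (177/2 - 0)
Step 5: = 177/2 * 177/2 = 31329/4

31329/4


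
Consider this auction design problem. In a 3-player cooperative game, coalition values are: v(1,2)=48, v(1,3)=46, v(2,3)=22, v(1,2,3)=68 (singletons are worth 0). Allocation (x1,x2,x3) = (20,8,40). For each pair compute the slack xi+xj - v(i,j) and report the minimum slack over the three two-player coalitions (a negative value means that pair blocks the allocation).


Step 1: Slack for coalition (1,2): x1+x2 - v12 = 28 - 48 = -20
Step 2: Slack for coalition (1,3): x1+x3 - v13 = 60 - 46 = 14
Step 3: Slack for coalition (2,3): x2+x3 - v23 = 48 - 22 = 26
Step 4: Minimum slack = min(-20, 14, 26) = -20, attained by (1,2); coalition (1,2) can block (slack < 0), so the allocation is not in the core

-20


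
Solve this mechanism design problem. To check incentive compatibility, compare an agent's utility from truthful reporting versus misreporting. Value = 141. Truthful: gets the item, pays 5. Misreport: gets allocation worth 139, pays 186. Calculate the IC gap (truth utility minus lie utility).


Step 1: U(truth) = value - payment = 141 - 5 = 136
Step 2: U(lie) = allocation - payment = 139 - 186 = -47
Step 3: IC gap = 136 - (-47) = 183

183


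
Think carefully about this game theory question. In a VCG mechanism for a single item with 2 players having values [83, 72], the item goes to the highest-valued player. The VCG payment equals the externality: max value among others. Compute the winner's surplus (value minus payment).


Step 1: The winner is the agent with the highest value: agent 0 with value 83
Step 2: Values of other agents: [72]
Step 3: VCG payment = max of others' values = 72
Step 4: Surplus = 83 - 72 = 11

11


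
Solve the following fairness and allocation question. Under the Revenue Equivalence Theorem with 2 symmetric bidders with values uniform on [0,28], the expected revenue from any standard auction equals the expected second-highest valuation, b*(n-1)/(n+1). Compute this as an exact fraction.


Step 1: By Revenue Equivalence, expected revenue = b*(n-1)/(n+1)
Step 2: Substituting n = 2, b = 28
Step 3: Revenue = 28*(2-1)/(2+1) = 28*1/3
Step 4: Revenue = 28/3

28/3


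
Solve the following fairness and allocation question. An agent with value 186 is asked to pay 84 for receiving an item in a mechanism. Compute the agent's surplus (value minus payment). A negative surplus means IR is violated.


Step 1: Surplus = value - payment = 186 - 84 = 102
Step 2: IR is satisfied (surplus >= 0)

102


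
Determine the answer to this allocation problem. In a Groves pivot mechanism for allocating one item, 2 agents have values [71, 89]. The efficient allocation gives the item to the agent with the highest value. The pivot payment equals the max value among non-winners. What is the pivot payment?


Step 1: The efficient winner is agent 1 with value 89
Step 2: Other agents' values: [71]
Step 3: Pivot payment = max(others) = 71
Step 4: The winner pays 71

71


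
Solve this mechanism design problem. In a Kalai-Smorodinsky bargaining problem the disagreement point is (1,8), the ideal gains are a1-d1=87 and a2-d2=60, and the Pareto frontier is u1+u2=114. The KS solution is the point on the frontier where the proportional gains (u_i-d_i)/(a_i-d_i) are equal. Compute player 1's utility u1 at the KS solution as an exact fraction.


Step 1: At the KS point, (u1-d1)/r1 = (u2-d2)/r2 = t and u1+u2 = 114
Step 2: u1 = d1 + r1*t and u2 = d2 + r2*t, so (d1 + r1*t) + (d2 + r2*t) = 114
Step 3: t = (114 - 1 - 8)/(87 + 60) = 105/147 = 5/7
Step 4: u1 = d1 + r1*t = 1 + 87 * 5/7 = 442/7
Step 5: (Check: u2 = d2 + r2*t = 356/7; u1+u2 = 442/7 + 356/7 = 114, on the frontier.)

442/7


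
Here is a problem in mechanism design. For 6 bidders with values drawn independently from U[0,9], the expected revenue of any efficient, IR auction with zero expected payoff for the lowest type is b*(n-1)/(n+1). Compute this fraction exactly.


Step 1: By Revenue Equivalence, expected revenue = b*(n-1)/(n+1)
Step 2: Substituting n = 6, b = 9
Step 3: Revenue = 9*(6-1)/(6+1) = 9*5/7
Step 4: Revenue = 45/7

45/7


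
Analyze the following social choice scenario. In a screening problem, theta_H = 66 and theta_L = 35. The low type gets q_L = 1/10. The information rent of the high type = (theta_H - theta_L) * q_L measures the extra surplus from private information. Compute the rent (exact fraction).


Step 1: theta_H - theta_L = 66 - 35 = 31
Step 2: Information rent = (theta_H - theta_L) * q_L
Step 3: = 31 * 1/10
Step 4: = 31/10

31/10


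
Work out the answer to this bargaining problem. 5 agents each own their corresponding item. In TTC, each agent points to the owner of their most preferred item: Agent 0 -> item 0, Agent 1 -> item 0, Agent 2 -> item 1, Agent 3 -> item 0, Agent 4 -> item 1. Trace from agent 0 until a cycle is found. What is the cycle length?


Step 1: Trace the pointer graph from agent 0: 0 -> 0
Step 2: A cycle is detected when we revisit agent 0
Step 3: The cycle is: 0 -> 0
Step 4: Cycle length = 1

1


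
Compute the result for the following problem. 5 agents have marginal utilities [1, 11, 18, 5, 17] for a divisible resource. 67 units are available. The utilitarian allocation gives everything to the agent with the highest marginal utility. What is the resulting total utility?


Step 1: The marginal utilities are [1, 11, 18, 5, 17]
Step 2: The highest marginal utility is 18
Step 3: All 67 units go to that agent
Step 4: Total utility = 18 * 67 = 1206

1206


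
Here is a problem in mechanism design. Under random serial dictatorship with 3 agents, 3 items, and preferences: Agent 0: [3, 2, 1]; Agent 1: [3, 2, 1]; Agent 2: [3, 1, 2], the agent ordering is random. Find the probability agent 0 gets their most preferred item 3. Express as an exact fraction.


Step 1: Agent 0 wants item 3
Step 2: There are 6 possible orderings of agents
Step 3: In 2 orderings, agent 0 gets item 3
Step 4: Probability = 2/6 = 1/3

1/3


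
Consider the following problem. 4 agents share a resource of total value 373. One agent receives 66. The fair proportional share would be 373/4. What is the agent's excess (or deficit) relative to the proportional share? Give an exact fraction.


Step 1: Proportional share = 373/4
Step 2: Agent's actual allocation = 66
Step 3: Excess = 66 - 373/4 = -109/4

-109/4


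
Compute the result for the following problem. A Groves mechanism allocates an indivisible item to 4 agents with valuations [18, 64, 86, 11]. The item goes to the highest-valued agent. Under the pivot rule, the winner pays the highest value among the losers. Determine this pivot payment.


Step 1: The efficient winner is agent 2 with value 86
Step 2: Other agents' values: [18, 64, 11]
Step 3: Pivot payment = max(others) = 64
Step 4: The winner pays 64

64


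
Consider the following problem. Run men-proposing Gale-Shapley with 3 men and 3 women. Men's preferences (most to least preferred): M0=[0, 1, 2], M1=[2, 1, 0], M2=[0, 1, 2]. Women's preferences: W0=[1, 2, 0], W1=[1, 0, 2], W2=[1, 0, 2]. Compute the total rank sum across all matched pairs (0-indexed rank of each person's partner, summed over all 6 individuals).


Step 1: Run Gale-Shapley (men propose, women hold best offer):
  M0 proposes to W0; she accepts
  M1 proposes to W2; she accepts
  M2 proposes to W0; she switches from M0
  M0 proposes to W1; she accepts
Step 2: Final matching: W0-M2, W1-M0, W2-M1
Step 3: 0-indexed ranks (man's rank of his match, then woman's): 0 + 1 + 1 + 1 + 0 + 0
Step 4: Total rank sum = 3

3


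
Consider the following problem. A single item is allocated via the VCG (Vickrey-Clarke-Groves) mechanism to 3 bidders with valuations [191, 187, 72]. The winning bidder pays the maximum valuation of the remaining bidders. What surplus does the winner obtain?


Step 1: The winner is the agent with the highest value: agent 0 with value 191
Step 2: Values of other agents: [187, 72]
Step 3: VCG payment = max of others' values = 187
Step 4: Surplus = 191 - 187 = 4

4


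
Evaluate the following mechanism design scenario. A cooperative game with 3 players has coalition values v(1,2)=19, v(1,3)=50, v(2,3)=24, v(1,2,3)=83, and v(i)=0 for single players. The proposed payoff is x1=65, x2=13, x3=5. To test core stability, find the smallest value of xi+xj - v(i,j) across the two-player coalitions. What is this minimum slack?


Step 1: Slack for coalition (1,2): x1+x2 - v12 = 78 - 19 = 59
Step 2: Slack for coalition (1,3): x1+x3 - v13 = 70 - 50 = 20
Step 3: Slack for coalition (2,3): x2+x3 - v23 = 18 - 24 = -6
Step 4: Minimum slack = min(59, 20, -6) = -6, attained by (2,3); coalition (2,3) can block (slack < 0), so the allocation is not in the core

-6


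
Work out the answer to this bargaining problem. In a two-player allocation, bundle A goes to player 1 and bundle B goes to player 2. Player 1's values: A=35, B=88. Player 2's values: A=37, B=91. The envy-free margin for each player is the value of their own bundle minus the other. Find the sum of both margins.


Step 1: Player 1's margin = v1(A) - v1(B) = 35 - 88 = -53
Step 2: Player 2's margin = v2(B) - v2(A) = 91 - 37 = 54
Step 3: Total margin = -53 + 54 = 1

1


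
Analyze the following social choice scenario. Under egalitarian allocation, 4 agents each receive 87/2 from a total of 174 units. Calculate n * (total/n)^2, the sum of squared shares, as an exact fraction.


Step 1: Each agent's share = 174/4 = 87/2
Step 2: Square of each share = (87/2)^2 = 7569/4
Step 3: Sum of squares = 4 * 7569/4 = 7569

7569


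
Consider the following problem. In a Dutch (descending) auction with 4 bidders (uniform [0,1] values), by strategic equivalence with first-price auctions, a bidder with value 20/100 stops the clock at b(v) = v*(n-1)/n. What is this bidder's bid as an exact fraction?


Step 1: Dutch auctions are strategically equivalent to first-price auctions
Step 2: The equilibrium bid is b(v) = v*(n-1)/n
Step 3: b = 1/5 * 3/4
Step 4: b = 3/20

3/20


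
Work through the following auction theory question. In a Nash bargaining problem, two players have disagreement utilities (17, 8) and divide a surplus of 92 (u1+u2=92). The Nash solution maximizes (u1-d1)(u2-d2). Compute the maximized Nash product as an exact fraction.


Step 1: The Nash solution splits surplus symmetrically above the disagreement point
Step 2: u1 = (total + d1 - d2)/2 = (92 + 17 - 8)/2 = 101/2
Step 3: u2 = (total - d1 + d2)/2 = (92 - 17 + 8)/2 = 83/2
Step 4: Nash product = (101/2 - 17) * (83/2 - 8)
Step 5: = 67/2 * 67/2 = 4489/4

4489/4


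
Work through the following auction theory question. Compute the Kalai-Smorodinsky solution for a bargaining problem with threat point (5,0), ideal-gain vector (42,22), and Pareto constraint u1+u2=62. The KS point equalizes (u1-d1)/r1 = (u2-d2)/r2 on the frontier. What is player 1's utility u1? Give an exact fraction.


Step 1: At the KS point, (u1-d1)/r1 = (u2-d2)/r2 = t and u1+u2 = 62
Step 2: u1 = d1 + r1*t and u2 = d2 + r2*t, so (d1 + r1*t) + (d2 + r2*t) = 62
Step 3: t = (62 - 5 - 0)/(42 + 22) = 57/64
Step 4: u1 = d1 + r1*t = 5 + 42 * 57/64 = 1357/32
Step 5: (Check: u2 = d2 + r2*t = 627/32; u1+u2 = 1357/32 + 627/32 = 62, on the frontier.)

1357/32


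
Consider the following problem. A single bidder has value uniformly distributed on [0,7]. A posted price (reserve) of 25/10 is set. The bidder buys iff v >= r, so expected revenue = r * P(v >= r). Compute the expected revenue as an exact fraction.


Step 1: Posted price r = 5/2, value support [0,7]
Step 2: P(v >= r) = (7 - 5/2)/7 = 9/14
Step 3: Expected revenue = r * P(v >= r) = 5/2 * 9/14
Step 4: Revenue = 45/28

45/28


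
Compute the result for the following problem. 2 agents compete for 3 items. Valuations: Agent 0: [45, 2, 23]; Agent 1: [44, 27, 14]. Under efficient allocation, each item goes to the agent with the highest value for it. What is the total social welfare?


Step 1: For each item, find the maximum value among all agents.
Step 2: Item 0 -> Agent 0 (value 45)
Step 3: Item 1 -> Agent 1 (value 27)
Step 4: Item 2 -> Agent 0 (value 23)
Step 5: Total welfare = 45 + 27 + 23 = 95

95


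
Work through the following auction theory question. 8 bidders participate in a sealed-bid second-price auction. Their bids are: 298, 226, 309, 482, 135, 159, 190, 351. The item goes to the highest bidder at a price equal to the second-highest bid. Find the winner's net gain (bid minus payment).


Step 1: Sort bids in descending order: 482, 351, 309, 298, 226, 190, 159, 135
Step 2: The winning bid is the highest: 482
Step 3: The payment equals the second-highest bid: 351
Step 4: Surplus = winner's bid - payment = 482 - 351 = 131

131


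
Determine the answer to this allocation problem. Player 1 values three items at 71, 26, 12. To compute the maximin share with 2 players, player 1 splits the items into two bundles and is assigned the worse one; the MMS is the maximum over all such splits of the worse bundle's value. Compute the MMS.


Step 1: Item values = 71, 26, 12
Step 2: Enumerate all 2-bundle partitions and take the smaller bundle:
  Partition 1: {71} vs {26,12} -> bundles 71, 38; min = 38
  Partition 2: {26} vs {71,12} -> bundles 26, 83; min = 26
  Partition 3: {12} vs {71,26} -> bundles 12, 97; min = 12
Step 3: MMS = max(38, 26, 12) = 38

38


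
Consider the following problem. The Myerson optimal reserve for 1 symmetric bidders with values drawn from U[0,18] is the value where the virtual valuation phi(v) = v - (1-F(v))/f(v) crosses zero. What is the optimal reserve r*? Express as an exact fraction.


Step 1: For U[0,18], F(v) = v/18 and f(v) = 1/18
Step 2: phi(v) = v - (1 - v/18)/(1/18) = v - (18 - v) = 2v - 18
Step 3: Set phi(r*) = 0: 2r* - 18 = 0
Step 4: r* = 18/2 = 9 (the number of bidders n = 1 does not enter)

9


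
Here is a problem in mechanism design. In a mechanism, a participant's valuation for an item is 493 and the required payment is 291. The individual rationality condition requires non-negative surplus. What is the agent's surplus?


Step 1: Surplus = value - payment = 493 - 291 = 202
Step 2: IR is satisfied (surplus >= 0)

202


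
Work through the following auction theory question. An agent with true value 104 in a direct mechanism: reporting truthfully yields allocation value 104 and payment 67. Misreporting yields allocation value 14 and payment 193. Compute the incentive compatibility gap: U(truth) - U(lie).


Step 1: U(truth) = value - payment = 104 - 67 = 37
Step 2: U(lie) = allocation - payment = 14 - 193 = -179
Step 3: IC gap = 37 - (-179) = 216

216


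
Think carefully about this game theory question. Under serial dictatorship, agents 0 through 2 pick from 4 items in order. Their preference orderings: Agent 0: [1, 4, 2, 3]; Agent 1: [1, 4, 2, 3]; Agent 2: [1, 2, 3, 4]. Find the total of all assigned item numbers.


Step 1: Agent 0 picks item 1
Step 2: Agent 1 picks item 4
Step 3: Agent 2 picks item 2
Step 4: Sum = 1 + 4 + 2 = 7

7


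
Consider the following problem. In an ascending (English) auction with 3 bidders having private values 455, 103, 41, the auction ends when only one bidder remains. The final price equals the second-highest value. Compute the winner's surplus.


Step 1: Identify the highest value: 455
Step 2: Identify the second-highest value: 103
Step 3: The final price = second-highest value = 103
Step 4: Surplus = 455 - 103 = 352

352


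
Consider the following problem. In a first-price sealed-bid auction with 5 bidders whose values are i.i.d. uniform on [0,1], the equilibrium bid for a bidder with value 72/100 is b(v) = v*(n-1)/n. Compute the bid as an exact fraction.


Step 1: The symmetric BNE bidding function is b(v) = v * (n-1) / n
Step 2: Substitute v = 18/25 and n = 5
Step 3: b = 18/25 * 4/5
Step 4: b = 72/125

72/125


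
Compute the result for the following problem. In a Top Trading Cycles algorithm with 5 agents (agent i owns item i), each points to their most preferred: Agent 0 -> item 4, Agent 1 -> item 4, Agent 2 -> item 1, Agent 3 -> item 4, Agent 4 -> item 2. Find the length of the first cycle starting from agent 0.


Step 1: Trace the pointer graph from agent 0: 0 -> 4 -> 2 -> 1 -> 4
Step 2: A cycle is detected when we revisit agent 4
Step 3: The cycle is: 4 -> 2 -> 1 -> 4
Step 4: Cycle length = 3

3


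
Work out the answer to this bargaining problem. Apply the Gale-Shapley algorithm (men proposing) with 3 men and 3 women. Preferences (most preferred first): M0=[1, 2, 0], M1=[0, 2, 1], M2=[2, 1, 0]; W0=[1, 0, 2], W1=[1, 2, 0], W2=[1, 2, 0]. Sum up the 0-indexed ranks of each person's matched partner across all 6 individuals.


Step 1: Run Gale-Shapley (men propose, women hold best offer):
  M0 proposes to W1; she accepts
  M1 proposes to W0; she accepts
  M2 proposes to W2; she accepts
Step 2: Final matching: W0-M1, W1-M0, W2-M2
Step 3: 0-indexed ranks (man's rank of his match, then woman's): 0 + 0 + 0 + 2 + 0 + 1
Step 4: Total rank sum = 3

3


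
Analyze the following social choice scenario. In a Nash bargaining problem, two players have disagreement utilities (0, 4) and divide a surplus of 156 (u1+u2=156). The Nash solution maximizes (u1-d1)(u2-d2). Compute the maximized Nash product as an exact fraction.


Step 1: The Nash solution splits surplus symmetrically above the disagreement point
Step 2: u1 = (total + d1 - d2)/2 = (156 + 0 - 4)/2 = 76
Step 3: u2 = (total - d1 + d2)/2 = (156 - 0 + 4)/2 = 80
Step 4: Nash product = (76 - 0) * (80 - 4)
Step 5: = 76 * 76 = 5776

5776


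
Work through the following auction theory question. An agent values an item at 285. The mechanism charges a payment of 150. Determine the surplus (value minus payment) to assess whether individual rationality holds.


Step 1: Surplus = value - payment = 285 - 150 = 135
Step 2: IR is satisfied (surplus >= 0)

135


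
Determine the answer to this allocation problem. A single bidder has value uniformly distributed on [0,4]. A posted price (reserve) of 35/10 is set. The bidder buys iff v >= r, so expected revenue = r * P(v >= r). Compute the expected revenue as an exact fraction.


Step 1: Posted price r = 7/2, value support [0,4]
Step 2: P(v >= r) = (4 - 7/2)/4 = 1/8
Step 3: Expected revenue = r * P(v >= r) = 7/2 * 1/8
Step 4: Revenue = 7/16

7/16


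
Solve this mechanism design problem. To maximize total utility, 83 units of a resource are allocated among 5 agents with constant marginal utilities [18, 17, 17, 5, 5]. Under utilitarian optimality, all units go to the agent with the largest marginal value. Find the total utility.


Step 1: The marginal utilities are [18, 17, 17, 5, 5]
Step 2: The highest marginal utility is 18
Step 3: All 83 units go to that agent
Step 4: Total utility = 18 * 83 = 1494

1494


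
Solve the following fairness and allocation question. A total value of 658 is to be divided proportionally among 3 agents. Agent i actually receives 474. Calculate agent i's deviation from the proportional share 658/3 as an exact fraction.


Step 1: Proportional share = 658/3
Step 2: Agent's actual allocation = 474
Step 3: Excess = 474 - 658/3 = 764/3

764/3


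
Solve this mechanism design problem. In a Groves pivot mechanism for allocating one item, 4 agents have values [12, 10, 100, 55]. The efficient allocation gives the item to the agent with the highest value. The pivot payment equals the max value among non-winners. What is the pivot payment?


Step 1: The efficient winner is agent 2 with value 100
Step 2: Other agents' values: [12, 10, 55]
Step 3: Pivot payment = max(others) = 55
Step 4: The winner pays 55

55


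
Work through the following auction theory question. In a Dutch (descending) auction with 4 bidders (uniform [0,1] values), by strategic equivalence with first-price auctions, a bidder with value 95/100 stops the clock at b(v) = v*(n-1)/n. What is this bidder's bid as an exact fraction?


Step 1: Dutch auctions are strategically equivalent to first-price auctions
Step 2: The equilibrium bid is b(v) = v*(n-1)/n
Step 3: b = 19/20 * 3/4
Step 4: b = 57/80

57/80


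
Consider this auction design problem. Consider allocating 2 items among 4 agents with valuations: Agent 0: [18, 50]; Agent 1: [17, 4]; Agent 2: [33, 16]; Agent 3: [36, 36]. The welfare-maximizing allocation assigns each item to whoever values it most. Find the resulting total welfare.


Step 1: For each item, find the maximum value among all agents.
Step 2: Item 0 -> Agent 3 (value 36)
Step 3: Item 1 -> Agent 0 (value 50)
Step 4: Total welfare = 36 + 50 = 86

86


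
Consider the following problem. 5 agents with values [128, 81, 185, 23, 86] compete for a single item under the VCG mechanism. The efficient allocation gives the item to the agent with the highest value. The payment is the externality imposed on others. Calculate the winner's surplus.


Step 1: The winner is the agent with the highest value: agent 2 with value 185
Step 2: Values of other agents: [128, 81, 23, 86]
Step 3: VCG payment = max of others' values = 128
Step 4: Surplus = 185 - 128 = 57

57


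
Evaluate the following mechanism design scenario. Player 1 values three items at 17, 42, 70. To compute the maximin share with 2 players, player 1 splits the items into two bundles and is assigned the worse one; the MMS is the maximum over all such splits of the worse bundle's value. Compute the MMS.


Step 1: Item values = 17, 42, 70
Step 2: Enumerate all 2-bundle partitions and take the smaller bundle:
  Partition 1: {17} vs {42,70} -> bundles 17, 112; min = 17
  Partition 2: {42} vs {17,70} -> bundles 42, 87; min = 42
  Partition 3: {70} vs {17,42} -> bundles 70, 59; min = 59
Step 3: MMS = max(17, 42, 59) = 59

59


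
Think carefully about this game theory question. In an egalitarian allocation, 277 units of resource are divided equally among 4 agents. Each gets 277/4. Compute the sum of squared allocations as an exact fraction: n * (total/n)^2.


Step 1: Each agent's share = 277/4
Step 2: Square of each share = (277/4)^2 = 76729/16
Step 3: Sum of squares = 4 * 76729/16 = 76729/4

76729/4
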